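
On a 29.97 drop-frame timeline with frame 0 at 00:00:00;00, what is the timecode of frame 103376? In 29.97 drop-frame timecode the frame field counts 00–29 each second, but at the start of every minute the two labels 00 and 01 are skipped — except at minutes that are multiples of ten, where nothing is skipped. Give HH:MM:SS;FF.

00:57:29;10

Ten DF minutes hold 17982 frames, so frame 103376 lies in block 5 (frames 89910–107891) with 13466 frames into that block.
The block's first minute is 1800 frames and the rest 1798 each; 13466 frames reaches minute 7, so 5 × 18 + 7 × 2 = 104 labels have been skipped so far.
Adding those back, label number 103376 + 104 = 103480 at 30 labels/s is 3449 s + 10 f = 0 h 57 min 29 s frame 10, i.e. 00:57:29;10.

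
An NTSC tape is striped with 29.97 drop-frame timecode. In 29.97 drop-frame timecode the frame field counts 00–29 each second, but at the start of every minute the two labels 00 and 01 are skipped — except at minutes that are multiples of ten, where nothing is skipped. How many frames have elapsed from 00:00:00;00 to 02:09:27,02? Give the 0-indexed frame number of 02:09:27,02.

As if non-drop at 30 labels/s: (2 × 3600 + 9 × 60 + 27) × 30 + 2 = 233012.
Minute boundaries passed: 129; those not divisible by 10: 129 − 12 = 117; dropped labels = 2 × 117 = 234.
Actual frame index = 233012 − 234 = 232778.

232778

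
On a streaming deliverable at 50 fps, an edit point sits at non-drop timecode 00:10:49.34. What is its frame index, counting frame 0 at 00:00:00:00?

Total seconds to the label: (0 × 3600 + 10 × 60 + 49) = 649.
Frame index = 649 × 50 + 34 = 32484.

32484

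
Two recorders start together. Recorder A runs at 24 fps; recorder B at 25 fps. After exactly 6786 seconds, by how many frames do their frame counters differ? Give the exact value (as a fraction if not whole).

A emits 24 × 6786 = 162864 frames; B emits 25 × 6786 = 169650.
Difference = 6786 frames; B is ahead of A.

6786 frames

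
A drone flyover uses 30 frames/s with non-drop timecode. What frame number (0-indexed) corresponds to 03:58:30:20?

Total seconds to the label: (3 × 3600 + 58 × 60 + 30) = 14310.
Frame index = 14310 × 30 + 20 = 429320.

429320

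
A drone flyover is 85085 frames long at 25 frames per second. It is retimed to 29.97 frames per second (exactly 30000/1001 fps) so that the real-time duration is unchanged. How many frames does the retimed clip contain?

102000 frames

Target frames = source frames × (target rate / source rate) = 85085 × (30000/1001)/(25) = 85085 × 1200/1001 = 102000.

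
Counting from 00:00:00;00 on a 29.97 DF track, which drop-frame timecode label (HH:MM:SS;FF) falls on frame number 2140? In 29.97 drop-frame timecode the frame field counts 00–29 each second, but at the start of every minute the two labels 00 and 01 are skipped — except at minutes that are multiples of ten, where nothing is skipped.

00:01:11;12

Each 10-minute DF block holds 10 × 60 × 30 − 9 × 2 = 17982 frames. 2140 ÷ 17982 → 0 full blocks, remainder 2140.
Within the partial block the first minute is 1800 frames and each further minute 1798, so 1 further minute boundary passed. Total skipped labels = 18 × 0 + 2 × 1 = 2.
Non-drop label index = 2140 + 2 = 2142; at 30 labels/s that is 00:01:11:12, i.e. DF 00:01:11;12.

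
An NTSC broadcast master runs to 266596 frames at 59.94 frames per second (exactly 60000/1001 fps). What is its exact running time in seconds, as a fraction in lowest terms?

66715649/15000 seconds

Running time = 266596 ÷ (60000/1001) = 266596 × 1001/60000 = 66715649/15000 s.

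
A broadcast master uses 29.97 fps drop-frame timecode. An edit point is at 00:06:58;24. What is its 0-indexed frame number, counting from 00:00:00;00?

As if non-drop at 30 labels/s: (0 × 3600 + 6 × 60 + 58) × 30 + 24 = 12564.
Minute boundaries passed: 6; those not divisible by 10: 6 − 0 = 6; dropped labels = 2 × 6 = 12.
Actual frame index = 12564 − 12 = 12552.

12552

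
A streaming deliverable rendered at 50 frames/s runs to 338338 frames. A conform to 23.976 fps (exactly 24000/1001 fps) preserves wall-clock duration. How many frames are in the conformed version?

162240 frames

Target frames = source frames × (target rate / source rate) = 338338 × (24000/1001)/(50) = 338338 × 480/1001 = 162240.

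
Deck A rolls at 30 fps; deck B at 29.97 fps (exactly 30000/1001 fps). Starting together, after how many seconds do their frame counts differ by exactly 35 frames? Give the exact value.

7007/6 seconds

The gap grows by |30000/1001 − 30| = 30/1001 frames per second.
Time for a 35-frame gap: 35 ÷ (30/1001) = 7007/6 s.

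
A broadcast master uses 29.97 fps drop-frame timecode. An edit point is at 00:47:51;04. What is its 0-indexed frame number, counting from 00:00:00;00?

As if non-drop at 30 labels/s: (0 × 3600 + 47 × 60 + 51) × 30 + 4 = 86134.
Minute boundaries passed: 47; those not divisible by 10: 47 − 4 = 43; dropped labels = 2 × 43 = 86.
Actual frame index = 86134 − 86 = 86048.

86048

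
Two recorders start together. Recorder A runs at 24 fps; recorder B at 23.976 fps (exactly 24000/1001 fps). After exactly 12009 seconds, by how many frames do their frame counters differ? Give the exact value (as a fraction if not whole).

A emits 24 × 12009 = 288216 frames; B emits 24000/1001 × 12009 = 288216000/1001.
Difference = 288216/1001 frames (≈ 287.9281); B is behind A.

288216/1001 frames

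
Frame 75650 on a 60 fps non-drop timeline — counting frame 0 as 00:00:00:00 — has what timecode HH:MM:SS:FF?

75650 ÷ 60 = 1260 full seconds, remainder 50 frames.
1260 s = 0 h 21 min 0 s.
Timecode: 00:21:00:50.

00:21:00:50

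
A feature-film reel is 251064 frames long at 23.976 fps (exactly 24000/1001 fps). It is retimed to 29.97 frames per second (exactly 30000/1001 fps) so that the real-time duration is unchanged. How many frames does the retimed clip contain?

313830 frames

Target frames = source frames × (target rate / source rate) = 251064 × (30000/1001)/(24000/1001) = 251064 × 5/4 = 313830.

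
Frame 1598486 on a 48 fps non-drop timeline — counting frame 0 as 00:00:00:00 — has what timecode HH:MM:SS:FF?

1598486 ÷ 48 = 33301 full seconds, remainder 38 frames.
33301 s = 9 h 15 min 1 s.
Timecode: 09:15:01:38.

09:15:01:38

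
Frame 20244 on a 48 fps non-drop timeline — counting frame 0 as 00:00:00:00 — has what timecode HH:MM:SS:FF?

20244 ÷ 48 = 421 full seconds, remainder 36 frames.
421 s = 0 h 7 min 1 s.
Timecode: 00:07:01:36.

00:07:01:36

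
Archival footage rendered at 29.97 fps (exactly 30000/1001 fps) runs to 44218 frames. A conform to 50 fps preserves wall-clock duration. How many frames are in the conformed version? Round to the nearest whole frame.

73770 frames

Frames at target rate = 44218 × (50) / (30000/1001) = 22131109/300 ≈ 73770.363.
Nearest whole frame: 73770.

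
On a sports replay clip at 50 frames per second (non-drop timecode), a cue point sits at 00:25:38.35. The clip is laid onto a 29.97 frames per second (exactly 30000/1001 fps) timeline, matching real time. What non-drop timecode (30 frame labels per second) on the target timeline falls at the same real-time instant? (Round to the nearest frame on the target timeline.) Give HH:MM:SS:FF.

Source frame index: (0×3600 + 25×60 + 38) × 50 + 35 = 76935.
Real time: 76935 / (50) = 15387/10 s.
Target frame: (15387/10) × (30000/1001) = 46161000/1001 ≈ 46114.885 → 46115.
At 30 labels/s: frame 46115 → 00:25:37:05.

00:25:37:05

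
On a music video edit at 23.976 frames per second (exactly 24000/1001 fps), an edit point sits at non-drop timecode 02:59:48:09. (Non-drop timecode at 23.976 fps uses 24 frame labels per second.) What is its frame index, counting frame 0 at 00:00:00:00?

258921

Total seconds to the label: (2 × 3600 + 59 × 60 + 48) = 10788.
Frame index = 10788 × 24 + 9 = 258921.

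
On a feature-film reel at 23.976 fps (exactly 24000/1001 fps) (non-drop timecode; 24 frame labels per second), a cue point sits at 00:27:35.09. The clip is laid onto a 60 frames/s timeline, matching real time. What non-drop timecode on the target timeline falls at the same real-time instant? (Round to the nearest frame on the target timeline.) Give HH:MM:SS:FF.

00:27:37:02

Source frame index: (0×3600 + 27×60 + 35) × 24 + 9 = 39729.
Real time: 39729 / (24000/1001) = 13256243/8000 s.
Target frame: (13256243/8000) × (60) = 39768729/400 ≈ 99421.822 → 99422.
At 60 labels/s: frame 99422 → 00:27:37:02.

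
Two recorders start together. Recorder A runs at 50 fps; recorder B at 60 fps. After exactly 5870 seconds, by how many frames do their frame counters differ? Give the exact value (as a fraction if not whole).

A emits 50 × 5870 = 293500 frames; B emits 60 × 5870 = 352200.
Difference = 58700 frames; B is ahead of A.

58700 frames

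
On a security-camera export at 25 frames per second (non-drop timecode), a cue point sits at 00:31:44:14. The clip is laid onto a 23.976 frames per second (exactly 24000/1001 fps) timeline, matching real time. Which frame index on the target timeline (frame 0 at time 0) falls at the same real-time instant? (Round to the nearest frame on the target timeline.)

frame 45664

Source frame index: (0×3600 + 31×60 + 44) × 25 + 14 = 47614.
Real time: 47614 / (25) = 47614/25 s.
Target frame: (47614/25) × (24000/1001) = 6529920/143 ≈ 45663.776 → 45664.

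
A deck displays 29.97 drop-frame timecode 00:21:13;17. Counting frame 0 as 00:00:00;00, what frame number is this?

As if non-drop at 30 labels/s: (0 × 3600 + 21 × 60 + 13) × 30 + 17 = 38207.
Minute boundaries passed: 21; those not divisible by 10: 21 − 2 = 19; dropped labels = 2 × 19 = 38.
Actual frame index = 38207 − 38 = 38169.

38169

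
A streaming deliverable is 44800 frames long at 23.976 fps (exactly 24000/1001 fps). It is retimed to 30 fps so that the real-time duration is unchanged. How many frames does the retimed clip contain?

Target frames = source frames × (target rate / source rate) = 44800 × (30)/(24000/1001) = 44800 × 1001/800 = 56056.

56056 frames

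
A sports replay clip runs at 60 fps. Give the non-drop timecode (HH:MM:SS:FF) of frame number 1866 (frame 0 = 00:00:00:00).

1866 ÷ 60 = 31 full seconds, remainder 6 frames.
31 s = 0 h 0 min 31 s.
Timecode: 00:00:31:06.

00:00:31:06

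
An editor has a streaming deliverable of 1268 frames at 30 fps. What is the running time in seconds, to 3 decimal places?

Running time = 1268 × 1/30 = 634/15 s ≈ 42.267 s.

42.267 seconds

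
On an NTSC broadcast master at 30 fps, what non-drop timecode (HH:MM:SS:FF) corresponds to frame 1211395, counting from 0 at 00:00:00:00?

11:12:59:25

1211395 ÷ 30 = 40379 full seconds, remainder 25 frames.
40379 s = 11 h 12 min 59 s.
Timecode: 11:12:59:25.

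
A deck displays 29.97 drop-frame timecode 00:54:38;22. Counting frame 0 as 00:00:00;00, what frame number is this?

Complete 10-minute blocks: 5, each 17982 frames → 89910.
Remaining 4 whole minutes in the current block: 1800 + 3 × 1798 = 7194 frames.
Within the current minute: 38 × 30 + 22 − 2 = 1160 (labels ;00/;01 skipped at this minute). Total = 89910 + 7194 + 1160 = 98264.

98264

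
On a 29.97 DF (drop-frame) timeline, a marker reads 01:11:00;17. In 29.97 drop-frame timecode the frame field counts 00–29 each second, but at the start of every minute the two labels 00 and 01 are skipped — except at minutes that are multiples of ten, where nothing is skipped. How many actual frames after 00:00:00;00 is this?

127689

As if non-drop at 30 labels/s: (1 × 3600 + 11 × 60 + 0) × 30 + 17 = 127817.
Minute boundaries passed: 71; those not divisible by 10: 71 − 7 = 64; dropped labels = 2 × 64 = 128.
Actual frame index = 127817 − 128 = 127689.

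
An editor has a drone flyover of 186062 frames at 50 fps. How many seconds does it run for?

Running time = 186062 / (50) = 3721.24 s.

3721.24 seconds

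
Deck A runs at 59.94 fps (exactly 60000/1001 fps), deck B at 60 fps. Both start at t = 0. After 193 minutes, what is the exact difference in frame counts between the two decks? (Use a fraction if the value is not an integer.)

193 min = 11580 s.
A emits 60000/1001 × 11580 = 694800000/1001 frames; B emits 60 × 11580 = 694800.
Difference = 694800/1001 frames (≈ 694.1059); B is ahead of A.

694800/1001 frames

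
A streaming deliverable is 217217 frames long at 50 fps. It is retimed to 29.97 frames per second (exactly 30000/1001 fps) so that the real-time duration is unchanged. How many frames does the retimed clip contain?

130200 frames

Target frames = source frames × (target rate / source rate) = 217217 × (30000/1001)/(50) = 217217 × 600/1001 = 130200.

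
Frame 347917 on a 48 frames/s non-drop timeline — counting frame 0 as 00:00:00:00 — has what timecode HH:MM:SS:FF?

347917 ÷ 48 = 7248 full seconds, remainder 13 frames.
7248 s = 2 h 0 min 48 s.
Timecode: 02:00:48:13.

02:00:48:13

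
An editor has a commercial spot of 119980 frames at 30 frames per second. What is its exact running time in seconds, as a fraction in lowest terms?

11998/3 seconds

Running time = 119980 ÷ (30) = 119980 × 1/30 = 11998/3 s.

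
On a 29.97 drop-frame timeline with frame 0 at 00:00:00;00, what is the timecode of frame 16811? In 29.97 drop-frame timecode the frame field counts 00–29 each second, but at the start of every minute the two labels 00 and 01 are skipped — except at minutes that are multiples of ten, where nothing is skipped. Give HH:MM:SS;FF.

00:09:20;29

Each 10-minute DF block holds 10 × 60 × 30 − 9 × 2 = 17982 frames. 16811 ÷ 17982 → 0 full blocks, remainder 16811.
Within the partial block the first minute is 1800 frames and each further minute 1798, so 9 further minute boundaries passed. Total skipped labels = 18 × 0 + 2 × 9 = 18.
Non-drop label index = 16811 + 18 = 16829; at 30 labels/s that is 00:09:20:29, i.e. DF 00:09:20;29.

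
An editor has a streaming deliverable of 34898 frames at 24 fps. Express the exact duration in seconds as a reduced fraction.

17449/12 seconds

Running time = 34898 ÷ (24) = 34898 × 1/24 = 17449/12 s.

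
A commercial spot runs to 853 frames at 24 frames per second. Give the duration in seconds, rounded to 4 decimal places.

Running time = 853 × 1/24 = 853/24 s ≈ 35.5417 s.

35.5417 seconds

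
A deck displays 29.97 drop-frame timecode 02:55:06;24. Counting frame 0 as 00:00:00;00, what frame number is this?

As if non-drop at 30 labels/s: (2 × 3600 + 55 × 60 + 6) × 30 + 24 = 315204.
Minute boundaries passed: 175; those not divisible by 10: 175 − 17 = 158; dropped labels = 2 × 158 = 316.
Actual frame index = 315204 − 316 = 314888.

314888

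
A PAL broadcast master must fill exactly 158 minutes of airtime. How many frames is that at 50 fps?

474000 frames

158 min = 9480 s.
Frames = 9480 × 50 = 474000.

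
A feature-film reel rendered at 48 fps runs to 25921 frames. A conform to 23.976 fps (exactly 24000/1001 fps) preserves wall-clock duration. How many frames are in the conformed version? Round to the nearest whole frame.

Frames at target rate = 25921 × (24000/1001) / (48) = 1851500/143 ≈ 12947.552.
Nearest whole frame: 12948.

12948 frames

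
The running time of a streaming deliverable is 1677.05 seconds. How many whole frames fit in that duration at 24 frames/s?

40249 frames

Frames = 1677.05 × 24 = 201246/5 ≈ 40249.2000.
Complete frames: 40249.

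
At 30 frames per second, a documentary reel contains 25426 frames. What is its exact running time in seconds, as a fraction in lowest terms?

Running time = 25426 ÷ (30) = 25426 × 1/30 = 12713/15 s.

12713/15 seconds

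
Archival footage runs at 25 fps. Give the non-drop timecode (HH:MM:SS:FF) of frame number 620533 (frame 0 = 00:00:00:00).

620533 ÷ 25 = 24821 full seconds, remainder 8 frames.
24821 s = 6 h 53 min 41 s.
Timecode: 06:53:41:08.

06:53:41:08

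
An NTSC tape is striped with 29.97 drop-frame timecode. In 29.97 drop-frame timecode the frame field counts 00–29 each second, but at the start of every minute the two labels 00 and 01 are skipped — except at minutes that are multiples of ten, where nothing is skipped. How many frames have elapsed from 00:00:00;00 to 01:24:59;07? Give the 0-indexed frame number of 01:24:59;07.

As if non-drop at 30 labels/s: (1 × 3600 + 24 × 60 + 59) × 30 + 7 = 152977.
Minute boundaries passed: 84; those not divisible by 10: 84 − 8 = 76; dropped labels = 2 × 76 = 152.
Actual frame index = 152977 − 152 = 152825.

152825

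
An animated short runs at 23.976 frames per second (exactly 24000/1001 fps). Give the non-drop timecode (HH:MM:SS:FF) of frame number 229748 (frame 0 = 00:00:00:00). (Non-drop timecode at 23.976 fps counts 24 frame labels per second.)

02:39:32:20

229748 ÷ 24 = 9572 full seconds, remainder 20 frames.
9572 s = 2 h 39 min 32 s.
Timecode: 02:39:32:20.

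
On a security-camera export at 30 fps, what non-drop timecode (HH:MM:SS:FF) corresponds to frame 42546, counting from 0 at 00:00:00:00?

00:23:38:06

42546 ÷ 30 = 1418 full seconds, remainder 6 frames.
1418 s = 0 h 23 min 38 s.
Timecode: 00:23:38:06.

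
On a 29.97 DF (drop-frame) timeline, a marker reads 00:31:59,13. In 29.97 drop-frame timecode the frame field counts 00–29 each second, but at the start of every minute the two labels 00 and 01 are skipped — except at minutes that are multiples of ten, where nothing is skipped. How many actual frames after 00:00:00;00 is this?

57527

As if non-drop at 30 labels/s: (0 × 3600 + 31 × 60 + 59) × 30 + 13 = 57583.
Minute boundaries passed: 31; those not divisible by 10: 31 − 3 = 28; dropped labels = 2 × 28 = 56.
Actual frame index = 57583 − 56 = 57527.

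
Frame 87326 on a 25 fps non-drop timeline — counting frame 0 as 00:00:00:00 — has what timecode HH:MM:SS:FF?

00:58:13:01

87326 ÷ 25 = 3493 full seconds, remainder 1 frame.
3493 s = 0 h 58 min 13 s.
Timecode: 00:58:13:01.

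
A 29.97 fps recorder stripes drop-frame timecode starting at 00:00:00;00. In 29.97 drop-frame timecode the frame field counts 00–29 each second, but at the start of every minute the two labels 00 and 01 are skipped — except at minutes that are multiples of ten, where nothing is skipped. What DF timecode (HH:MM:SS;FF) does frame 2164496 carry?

20:03:42;02

Ten DF minutes hold 17982 frames, so frame 2164496 lies in block 120 (frames 2157840–2175821) with 6656 frames into that block.
The block's first minute is 1800 frames and the rest 1798 each; 6656 frames reaches minute 3, so 120 × 18 + 3 × 2 = 2166 labels have been skipped so far.
Adding those back, label number 2164496 + 2166 = 2166662 at 30 labels/s is 72222 s + 2 f = 20 h 3 min 42 s frame 2, i.e. 20:03:42;02.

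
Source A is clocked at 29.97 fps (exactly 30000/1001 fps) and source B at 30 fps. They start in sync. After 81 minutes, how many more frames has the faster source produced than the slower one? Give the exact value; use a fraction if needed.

145800/1001 frames

81 min = 4860 s.
A emits 30000/1001 × 4860 = 145800000/1001 frames; B emits 30 × 4860 = 145800.
Difference = 145800/1001 frames (≈ 145.6543); B is ahead of A.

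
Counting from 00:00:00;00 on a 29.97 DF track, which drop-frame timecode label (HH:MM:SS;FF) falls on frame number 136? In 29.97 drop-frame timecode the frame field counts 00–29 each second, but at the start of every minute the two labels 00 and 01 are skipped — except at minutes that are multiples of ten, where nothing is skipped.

00:00:04;16

Ten DF minutes hold 17982 frames, so frame 136 lies in block 0 (frames 0–17981) with 136 frames into that block.
The block's first minute is 1800 frames and the rest 1798 each; 136 frames reaches minute 0, so 0 × 18 + 0 × 2 = 0 labels have been skipped so far.
Adding those back, label number 136 + 0 = 136 at 30 labels/s is 4 s + 16 f = 0 h 0 min 4 s frame 16, i.e. 00:00:04;16.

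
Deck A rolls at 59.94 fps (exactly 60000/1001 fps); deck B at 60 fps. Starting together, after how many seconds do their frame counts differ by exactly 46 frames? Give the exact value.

The gap grows by |60 − 60000/1001| = 60/1001 frames per second.
Time for a 46-frame gap: 46 ÷ (60/1001) = 23023/30 s.

23023/30 seconds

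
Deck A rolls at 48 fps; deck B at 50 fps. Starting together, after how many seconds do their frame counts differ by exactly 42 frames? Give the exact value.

21 seconds

The gap grows by |50 − 48| = 2 frames per second.
Time for a 42-frame gap: 42 ÷ (2) = 21 s.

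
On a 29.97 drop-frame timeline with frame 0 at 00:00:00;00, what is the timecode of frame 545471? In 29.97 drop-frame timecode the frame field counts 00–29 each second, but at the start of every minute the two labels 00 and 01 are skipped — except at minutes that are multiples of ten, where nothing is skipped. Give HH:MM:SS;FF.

Each 10-minute DF block holds 10 × 60 × 30 − 9 × 2 = 17982 frames. 545471 ÷ 17982 → 30 full blocks, remainder 6011.
Within the partial block the first minute is 1800 frames and each further minute 1798, so 3 further minute boundaries passed. Total skipped labels = 18 × 30 + 2 × 3 = 546.
Non-drop label index = 545471 + 546 = 546017; at 30 labels/s that is 05:03:20:17, i.e. DF 05:03:20;17.

05:03:20;17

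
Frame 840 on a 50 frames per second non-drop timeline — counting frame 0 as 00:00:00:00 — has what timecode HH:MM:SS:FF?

00:00:16:40

840 ÷ 50 = 16 full seconds, remainder 40 frames.
16 s = 0 h 0 min 16 s.
Timecode: 00:00:16:40.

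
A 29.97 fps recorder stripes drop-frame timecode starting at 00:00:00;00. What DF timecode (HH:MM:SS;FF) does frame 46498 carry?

Ten DF minutes hold 17982 frames, so frame 46498 lies in block 2 (frames 35964–53945) with 10534 frames into that block.
The block's first minute is 1800 frames and the rest 1798 each; 10534 frames reaches minute 5, so 2 × 18 + 5 × 2 = 46 labels have been skipped so far.
Adding those back, label number 46498 + 46 = 46544 at 30 labels/s is 1551 s + 14 f = 0 h 25 min 51 s frame 14, i.e. 00:25:51;14.

00:25:51;14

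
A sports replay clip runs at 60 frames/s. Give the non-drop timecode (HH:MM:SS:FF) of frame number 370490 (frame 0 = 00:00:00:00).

370490 ÷ 60 = 6174 full seconds, remainder 50 frames.
6174 s = 1 h 42 min 54 s.
Timecode: 01:42:54:50.

01:42:54:50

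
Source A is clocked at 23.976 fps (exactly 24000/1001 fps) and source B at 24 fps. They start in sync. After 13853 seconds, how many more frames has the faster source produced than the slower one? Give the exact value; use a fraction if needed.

A emits 24000/1001 × 13853 = 47496000/143 frames; B emits 24 × 13853 = 332472.
Difference = 47496/143 frames (≈ 332.1399); B is ahead of A.

47496/143 frames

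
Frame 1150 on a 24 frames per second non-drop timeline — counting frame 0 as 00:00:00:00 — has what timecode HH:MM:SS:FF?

1150 ÷ 24 = 47 full seconds, remainder 22 frames.
47 s = 0 h 0 min 47 s.
Timecode: 00:00:47:22.

00:00:47:22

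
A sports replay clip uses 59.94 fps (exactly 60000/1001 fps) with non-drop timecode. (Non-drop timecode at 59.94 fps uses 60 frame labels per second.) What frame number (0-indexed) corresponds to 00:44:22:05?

Total seconds to the label: (0 × 3600 + 44 × 60 + 22) = 2662.
Frame index = 2662 × 60 + 5 = 159725.

159725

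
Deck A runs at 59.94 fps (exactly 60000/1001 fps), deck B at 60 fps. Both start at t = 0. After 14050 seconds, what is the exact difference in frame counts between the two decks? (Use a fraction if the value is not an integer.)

843000/1001 frames

A emits 60000/1001 × 14050 = 843000000/1001 frames; B emits 60 × 14050 = 843000.
Difference = 843000/1001 frames (≈ 842.1578); B is ahead of A.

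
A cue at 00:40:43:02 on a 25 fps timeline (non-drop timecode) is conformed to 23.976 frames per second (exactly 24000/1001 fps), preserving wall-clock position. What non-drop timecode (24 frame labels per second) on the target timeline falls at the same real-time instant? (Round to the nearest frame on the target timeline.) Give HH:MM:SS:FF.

00:40:40:15

Source frame index: (0×3600 + 40×60 + 43) × 25 + 2 = 61077.
Real time: 61077 / (25) = 61077/25 s.
Target frame: (61077/25) × (24000/1001) = 58633920/1001 ≈ 58575.345 → 58575.
At 24 labels/s: frame 58575 → 00:40:40:15.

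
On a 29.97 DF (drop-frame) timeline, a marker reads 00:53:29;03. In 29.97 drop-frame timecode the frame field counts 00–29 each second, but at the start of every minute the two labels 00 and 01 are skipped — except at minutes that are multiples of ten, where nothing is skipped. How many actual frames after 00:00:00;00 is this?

Complete 10-minute blocks: 5, each 17982 frames → 89910.
Remaining 3 whole minutes in the current block: 1800 + 2 × 1798 = 5396 frames.
Within the current minute: 29 × 30 + 3 − 2 = 871 (labels ;00/;01 skipped at this minute). Total = 89910 + 5396 + 871 = 96177.

96177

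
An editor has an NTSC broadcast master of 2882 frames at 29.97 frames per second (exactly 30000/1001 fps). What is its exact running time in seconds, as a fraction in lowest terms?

Running time = 2882 ÷ (30000/1001) = 2882 × 1001/30000 = 1442441/15000 s.

1442441/15000 seconds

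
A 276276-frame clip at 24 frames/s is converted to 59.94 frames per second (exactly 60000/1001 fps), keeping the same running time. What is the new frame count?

Target frames = source frames × (target rate / source rate) = 276276 × (60000/1001)/(24) = 276276 × 2500/1001 = 690000.

690000 frames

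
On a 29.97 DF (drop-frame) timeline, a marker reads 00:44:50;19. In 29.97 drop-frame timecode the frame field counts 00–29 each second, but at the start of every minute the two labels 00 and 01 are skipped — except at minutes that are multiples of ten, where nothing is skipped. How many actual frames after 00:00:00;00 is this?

As if non-drop at 30 labels/s: (0 × 3600 + 44 × 60 + 50) × 30 + 19 = 80719.
Minute boundaries passed: 44; those not divisible by 10: 44 − 4 = 40; dropped labels = 2 × 40 = 80.
Actual frame index = 80719 − 80 = 80639.

80639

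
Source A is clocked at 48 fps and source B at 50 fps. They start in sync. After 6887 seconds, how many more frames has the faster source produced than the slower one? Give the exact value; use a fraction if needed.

13774 frames

A emits 48 × 6887 = 330576 frames; B emits 50 × 6887 = 344350.
Difference = 13774 frames; B is ahead of A.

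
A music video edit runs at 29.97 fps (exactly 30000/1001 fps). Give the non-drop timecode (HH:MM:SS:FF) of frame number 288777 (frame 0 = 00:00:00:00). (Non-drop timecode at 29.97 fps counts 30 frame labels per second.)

288777 ÷ 30 = 9625 full seconds, remainder 27 frames.
9625 s = 2 h 40 min 25 s.
Timecode: 02:40:25:27.

02:40:25:27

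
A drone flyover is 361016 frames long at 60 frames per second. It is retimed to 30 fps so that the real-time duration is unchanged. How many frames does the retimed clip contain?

Target frames = source frames × (target rate / source rate) = 361016 × (30)/(60) = 361016 × 1/2 = 180508.

180508 frames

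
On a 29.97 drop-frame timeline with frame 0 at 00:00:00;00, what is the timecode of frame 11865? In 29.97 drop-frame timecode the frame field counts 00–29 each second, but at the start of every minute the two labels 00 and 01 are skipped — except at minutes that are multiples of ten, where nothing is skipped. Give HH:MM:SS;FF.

00:06:35;27

Each 10-minute DF block holds 10 × 60 × 30 − 9 × 2 = 17982 frames. 11865 ÷ 17982 → 0 full blocks, remainder 11865.
Within the partial block the first minute is 1800 frames and each further minute 1798, so 6 further minute boundaries passed. Total skipped labels = 18 × 0 + 2 × 6 = 12.
Non-drop label index = 11865 + 12 = 11877; at 30 labels/s that is 00:06:35:27, i.e. DF 00:06:35;27.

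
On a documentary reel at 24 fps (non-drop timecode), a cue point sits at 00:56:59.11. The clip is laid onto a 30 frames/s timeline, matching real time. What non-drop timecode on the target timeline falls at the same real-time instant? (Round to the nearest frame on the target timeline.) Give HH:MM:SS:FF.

00:56:59:14

Source frame index: (0×3600 + 56×60 + 59) × 24 + 11 = 82067.
Real time: 82067 / (24) = 82067/24 s.
Target frame: (82067/24) × (30) = 410335/4 ≈ 102583.750 → 102584.
At 30 labels/s: frame 102584 → 00:56:59:14.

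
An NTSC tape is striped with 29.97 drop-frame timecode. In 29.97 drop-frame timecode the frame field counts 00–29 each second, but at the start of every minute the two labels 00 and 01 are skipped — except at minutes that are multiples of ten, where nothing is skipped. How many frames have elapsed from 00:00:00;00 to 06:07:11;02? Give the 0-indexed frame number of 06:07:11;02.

Complete 10-minute blocks: 36, each 17982 frames → 647352.
Remaining 7 whole minutes in the current block: 1800 + 6 × 1798 = 12588 frames.
Within the current minute: 11 × 30 + 2 − 2 = 330 (labels ;00/;01 skipped at this minute). Total = 647352 + 12588 + 330 = 660270.

660270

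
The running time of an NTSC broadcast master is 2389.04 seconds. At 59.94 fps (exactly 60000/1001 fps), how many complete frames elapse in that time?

Frames = 2389.04 × 60000/1001 = 143342400/1001 ≈ 143199.2008.
Complete frames: 143199.

143199 frames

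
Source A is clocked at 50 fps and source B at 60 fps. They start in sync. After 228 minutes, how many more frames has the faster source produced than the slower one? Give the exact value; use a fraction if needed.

228 min = 13680 s.
A emits 50 × 13680 = 684000 frames; B emits 60 × 13680 = 820800.
Difference = 136800 frames; B is ahead of A.

136800 frames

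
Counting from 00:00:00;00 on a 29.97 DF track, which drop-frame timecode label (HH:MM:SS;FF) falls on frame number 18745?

00:10:25;13

Each 10-minute DF block holds 10 × 60 × 30 − 9 × 2 = 17982 frames. 18745 ÷ 17982 → 1 full block, remainder 763.
Within the partial block the first minute is 1800 frames and each further minute 1798, so 0 further minute boundaries passed. Total skipped labels = 18 × 1 + 2 × 0 = 18.
Non-drop label index = 18745 + 18 = 18763; at 30 labels/s that is 00:10:25:13, i.e. DF 00:10:25;13.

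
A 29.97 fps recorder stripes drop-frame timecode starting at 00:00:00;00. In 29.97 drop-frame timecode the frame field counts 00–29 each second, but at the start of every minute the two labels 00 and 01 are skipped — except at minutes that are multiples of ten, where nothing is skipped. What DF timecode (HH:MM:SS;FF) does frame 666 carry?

Ten DF minutes hold 17982 frames, so frame 666 lies in block 0 (frames 0–17981) with 666 frames into that block.
The block's first minute is 1800 frames and the rest 1798 each; 666 frames reaches minute 0, so 0 × 18 + 0 × 2 = 0 labels have been skipped so far.
Adding those back, label number 666 + 0 = 666 at 30 labels/s is 22 s + 6 f = 0 h 0 min 22 s frame 6, i.e. 00:00:22;06.

00:00:22;06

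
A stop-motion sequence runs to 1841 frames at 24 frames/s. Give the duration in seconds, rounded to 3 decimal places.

76.708 seconds

Running time = 1841 × 1/24 = 1841/24 s ≈ 76.708 s.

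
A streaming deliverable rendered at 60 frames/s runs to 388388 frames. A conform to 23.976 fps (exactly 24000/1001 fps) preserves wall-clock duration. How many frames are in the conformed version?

155200 frames

Target frames = source frames × (target rate / source rate) = 388388 × (24000/1001)/(60) = 388388 × 400/1001 = 155200.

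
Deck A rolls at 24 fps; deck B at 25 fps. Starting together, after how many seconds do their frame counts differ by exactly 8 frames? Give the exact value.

8 seconds

The gap grows by |25 − 24| = 1 frame per second.
Time for a 8-frame gap: 8 ÷ (1) = 8 s.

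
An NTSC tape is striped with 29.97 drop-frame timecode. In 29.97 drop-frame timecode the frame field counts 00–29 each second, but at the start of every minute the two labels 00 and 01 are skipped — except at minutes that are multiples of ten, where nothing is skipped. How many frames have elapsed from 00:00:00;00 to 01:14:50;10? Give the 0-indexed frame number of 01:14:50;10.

134576

As if non-drop at 30 labels/s: (1 × 3600 + 14 × 60 + 50) × 30 + 10 = 134710.
Minute boundaries passed: 74; those not divisible by 10: 74 − 7 = 67; dropped labels = 2 × 67 = 134.
Actual frame index = 134710 − 134 = 134576.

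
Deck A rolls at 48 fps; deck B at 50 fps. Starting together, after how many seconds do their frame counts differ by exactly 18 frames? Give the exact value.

9 seconds

The gap grows by |50 − 48| = 2 frames per second.
Time for a 18-frame gap: 18 ÷ (2) = 9 s.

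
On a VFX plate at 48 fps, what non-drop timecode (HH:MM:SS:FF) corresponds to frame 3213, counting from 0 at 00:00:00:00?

3213 ÷ 48 = 66 full seconds, remainder 45 frames.
66 s = 0 h 1 min 6 s.
Timecode: 00:01:06:45.

00:01:06:45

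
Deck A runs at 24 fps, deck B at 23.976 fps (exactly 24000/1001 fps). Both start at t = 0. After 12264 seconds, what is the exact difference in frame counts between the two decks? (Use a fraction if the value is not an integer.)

42048/143 frames

A emits 24 × 12264 = 294336 frames; B emits 24000/1001 × 12264 = 42048000/143.
Difference = 42048/143 frames (≈ 294.0420); B is behind A.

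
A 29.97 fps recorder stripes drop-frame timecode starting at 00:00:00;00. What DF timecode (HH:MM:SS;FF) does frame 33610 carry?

Ten DF minutes hold 17982 frames, so frame 33610 lies in block 1 (frames 17982–35963) with 15628 frames into that block.
The block's first minute is 1800 frames and the rest 1798 each; 15628 frames reaches minute 8, so 1 × 18 + 8 × 2 = 34 labels have been skipped so far.
Adding those back, label number 33610 + 34 = 33644 at 30 labels/s is 1121 s + 14 f = 0 h 18 min 41 s frame 14, i.e. 00:18:41;14.

00:18:41;14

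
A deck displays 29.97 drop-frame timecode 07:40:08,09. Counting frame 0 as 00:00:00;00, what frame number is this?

Complete 10-minute blocks: 46, each 17982 frames → 827172.
Remaining 0 whole minutes in the current block: 0 frames.
Within the current minute: 8 × 30 + 9 = 249. Total = 827172 + 0 + 249 = 827421.

827421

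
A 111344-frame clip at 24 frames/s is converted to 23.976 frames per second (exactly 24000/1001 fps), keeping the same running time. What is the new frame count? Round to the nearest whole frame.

111233 frames

Frames at target rate = 111344 × (24000/1001) / (24) = 111344000/1001 ≈ 111232.767.
Nearest whole frame: 111233.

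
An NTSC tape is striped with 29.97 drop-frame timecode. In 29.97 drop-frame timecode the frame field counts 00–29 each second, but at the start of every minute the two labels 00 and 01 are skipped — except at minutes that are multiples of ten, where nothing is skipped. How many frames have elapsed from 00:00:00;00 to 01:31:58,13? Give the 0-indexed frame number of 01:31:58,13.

165389

Complete 10-minute blocks: 9, each 17982 frames → 161838.
Remaining 1 whole minute in the current block: 1800 + 0 × 1798 = 1800 frames.
Within the current minute: 58 × 30 + 13 − 2 = 1751 (labels ;00/;01 skipped at this minute). Total = 161838 + 1800 + 1751 = 165389.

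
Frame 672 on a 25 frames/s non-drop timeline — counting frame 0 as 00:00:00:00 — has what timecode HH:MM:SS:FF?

00:00:26:22

672 ÷ 25 = 26 full seconds, remainder 22 frames.
26 s = 0 h 0 min 26 s.
Timecode: 00:00:26:22.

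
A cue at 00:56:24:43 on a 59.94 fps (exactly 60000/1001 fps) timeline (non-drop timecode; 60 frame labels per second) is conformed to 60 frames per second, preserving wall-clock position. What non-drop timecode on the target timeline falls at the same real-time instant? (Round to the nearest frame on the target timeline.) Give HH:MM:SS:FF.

Source frame index: (0×3600 + 56×60 + 24) × 60 + 43 = 203083.
Real time: 203083 / (60000/1001) = 203286083/60000 s.
Target frame: (203286083/60000) × (60) = 203286083/1000 ≈ 203286.083 → 203286.
At 60 labels/s: frame 203286 → 00:56:28:06.

00:56:28:06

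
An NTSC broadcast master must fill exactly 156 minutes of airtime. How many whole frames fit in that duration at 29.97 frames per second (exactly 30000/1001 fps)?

156 min = 9360 s.
Frames = 9360 × 30000/1001 = 21600000/77 ≈ 280519.4805.
Complete frames: 280519.

280519 frames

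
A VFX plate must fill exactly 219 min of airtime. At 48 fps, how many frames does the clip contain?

630720 frames

219 min = 13140 s.
Frames = 13140 × 48 = 630720.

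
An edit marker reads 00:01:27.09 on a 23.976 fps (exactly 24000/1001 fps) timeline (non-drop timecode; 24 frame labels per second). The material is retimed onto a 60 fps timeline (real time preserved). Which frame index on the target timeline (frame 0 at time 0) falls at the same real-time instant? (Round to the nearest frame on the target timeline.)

frame 5248

Source frame index: (0×3600 + 1×60 + 27) × 24 + 9 = 2097.
Real time: 2097 / (24000/1001) = 699699/8000 s.
Target frame: (699699/8000) × (60) = 2099097/400 ≈ 5247.743 → 5248.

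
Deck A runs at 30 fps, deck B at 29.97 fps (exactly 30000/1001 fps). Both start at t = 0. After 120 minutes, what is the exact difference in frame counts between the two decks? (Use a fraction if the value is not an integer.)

216000/1001 frames

120 min = 7200 s.
A emits 30 × 7200 = 216000 frames; B emits 30000/1001 × 7200 = 216000000/1001.
Difference = 216000/1001 frames (≈ 215.7842); B is behind A.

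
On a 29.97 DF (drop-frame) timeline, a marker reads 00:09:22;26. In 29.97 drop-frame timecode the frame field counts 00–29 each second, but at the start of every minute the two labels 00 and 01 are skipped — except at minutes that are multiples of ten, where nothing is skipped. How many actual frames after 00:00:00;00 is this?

16868

As if non-drop at 30 labels/s: (0 × 3600 + 9 × 60 + 22) × 30 + 26 = 16886.
Minute boundaries passed: 9; those not divisible by 10: 9 − 0 = 9; dropped labels = 2 × 9 = 18.
Actual frame index = 16886 − 18 = 16868.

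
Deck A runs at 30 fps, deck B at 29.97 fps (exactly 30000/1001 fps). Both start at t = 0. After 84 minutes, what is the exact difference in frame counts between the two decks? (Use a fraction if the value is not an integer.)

21600/143 frames

84 min = 5040 s.
A emits 30 × 5040 = 151200 frames; B emits 30000/1001 × 5040 = 21600000/143.
Difference = 21600/143 frames (≈ 151.0490); B is behind A.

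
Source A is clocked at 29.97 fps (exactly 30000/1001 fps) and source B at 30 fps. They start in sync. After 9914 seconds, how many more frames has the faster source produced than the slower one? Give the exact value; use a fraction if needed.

A emits 30000/1001 × 9914 = 297420000/1001 frames; B emits 30 × 9914 = 297420.
Difference = 297420/1001 frames (≈ 297.1229); B is ahead of A.

297420/1001 frames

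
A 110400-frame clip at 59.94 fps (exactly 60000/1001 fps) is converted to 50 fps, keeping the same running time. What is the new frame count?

Target frames = source frames × (target rate / source rate) = 110400 × (50)/(60000/1001) = 110400 × 1001/1200 = 92092.

92092 frames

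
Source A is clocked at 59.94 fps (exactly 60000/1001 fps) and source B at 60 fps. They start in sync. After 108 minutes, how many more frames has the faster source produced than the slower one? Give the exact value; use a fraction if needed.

388800/1001 frames

108 min = 6480 s.
A emits 60000/1001 × 6480 = 388800000/1001 frames; B emits 60 × 6480 = 388800.
Difference = 388800/1001 frames (≈ 388.4116); B is ahead of A.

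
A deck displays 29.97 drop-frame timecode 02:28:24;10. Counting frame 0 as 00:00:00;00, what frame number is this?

266862

As if non-drop at 30 labels/s: (2 × 3600 + 28 × 60 + 24) × 30 + 10 = 267130.
Minute boundaries passed: 148; those not divisible by 10: 148 − 14 = 134; dropped labels = 2 × 134 = 268.
Actual frame index = 267130 − 268 = 266862.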